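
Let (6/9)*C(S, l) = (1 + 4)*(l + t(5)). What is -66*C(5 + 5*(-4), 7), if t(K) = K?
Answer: -5940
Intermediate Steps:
C(S, l) = 75/2 + 15*l/2 (C(S, l) = 3*((1 + 4)*(l + 5))/2 = 3*(5*(5 + l))/2 = 3*(25 + 5*l)/2 = 75/2 + 15*l/2)
-66*C(5 + 5*(-4), 7) = -66*(75/2 + (15/2)*7) = -66*(75/2 + 105/2) = -66*90 = -5940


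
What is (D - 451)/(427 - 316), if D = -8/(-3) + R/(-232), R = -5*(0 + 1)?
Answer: -312025/77256 ≈ -4.0388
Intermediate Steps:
R = -5 (R = -5*1 = -5)
D = 1871/696 (D = -8/(-3) - 5/(-232) = -8*(-⅓) - 5*(-1/232) = 8/3 + 5/232 = 1871/696 ≈ 2.6882)
(D - 451)/(427 - 316) = (1871/696 - 451)/(427 - 316) = -312025/696/111 = -312025/696*1/111 = -312025/77256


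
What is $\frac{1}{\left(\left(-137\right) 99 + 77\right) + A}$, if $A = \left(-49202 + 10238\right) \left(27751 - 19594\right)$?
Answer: $- \frac{1}{317842834} \approx -3.1462 \cdot 10^{-9}$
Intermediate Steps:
$A = -317829348$ ($A = \left(-38964\right) 8157 = -317829348$)
$\frac{1}{\left(\left(-137\right) 99 + 77\right) + A} = \frac{1}{\left(\left(-137\right) 99 + 77\right) - 317829348} = \frac{1}{\left(-13563 + 77\right) - 317829348} = \frac{1}{-13486 - 317829348} = \frac{1}{-317842834} = - \frac{1}{317842834}$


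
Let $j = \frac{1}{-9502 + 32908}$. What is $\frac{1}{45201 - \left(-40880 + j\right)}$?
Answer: $\frac{23406}{2014811885} \approx 1.1617 \cdot 10^{-5}$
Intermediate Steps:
$j = \frac{1}{23406} \approx 4.2724 \cdot 10^{-5}$
$\frac{1}{45201 - \left(-40880 + j\right)} = \frac{1}{45201 + \left(40880 - \frac{1}{23406}\right)} = \frac{1}{45201 + \frac{956837279}{23406}} = \frac{1}{\frac{2014811885}{23406}} = \frac{23406}{2014811885}$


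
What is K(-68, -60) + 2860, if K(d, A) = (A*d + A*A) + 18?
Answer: 10558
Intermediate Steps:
K(d, A) = 18 + A**2 + A*d (K(d, A) = (A*d + A**2) + 18 = (A**2 + A*d) + 18 = 18 + A**2 + A*d)
K(-68, -60) + 2860 = (18 + (-60)**2 - 60*(-68)) + 2860 = (18 + 3600 + 4080) + 2860 = 7698 + 2860 = 10558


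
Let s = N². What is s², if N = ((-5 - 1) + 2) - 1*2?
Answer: 1296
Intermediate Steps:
N = -6 (N = (-6 + 2) - 2 = -4 - 2 = -6)
s = 36 (s = (-6)² = 36)
s² = 36² = 1296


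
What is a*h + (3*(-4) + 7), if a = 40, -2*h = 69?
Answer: -1385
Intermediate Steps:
h = -69/2 (h = -½*69 = -69/2 ≈ -34.500)
a*h + (3*(-4) + 7) = 40*(-69/2) + (3*(-4) + 7) = -1380 + (-12 + 7) = -1380 - 5 = -1385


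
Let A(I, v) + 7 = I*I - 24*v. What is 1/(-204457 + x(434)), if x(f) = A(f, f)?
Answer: -1/26524 ≈ -3.7702e-5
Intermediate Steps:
A(I, v) = -7 + I² - 24*v (A(I, v) = -7 + (I*I - 24*v) = -7 + (I² - 24*v) = -7 + I² - 24*v)
x(f) = -7 + f² - 24*f
1/(-204457 + x(434)) = 1/(-204457 + (-7 + 434² - 24*434)) = 1/(-204457 + (-7 + 188356 - 10416)) = 1/(-204457 + 177933) = 1/(-26524) = -1/26524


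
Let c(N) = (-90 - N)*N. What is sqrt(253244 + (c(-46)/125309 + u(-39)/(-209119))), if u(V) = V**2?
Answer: sqrt(245866128985492662381)/31158731 ≈ 503.23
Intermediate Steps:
c(N) = N*(-90 - N)
sqrt(253244 + (c(-46)/125309 + u(-39)/(-209119))) = sqrt(253244 + (-1*(-46)*(90 - 46)/125309 + (-39)**2/(-209119))) = sqrt(253244 + (-1*(-46)*44*(1/125309) + 1521*(-1/209119))) = sqrt(253244 + (2024*(1/125309) - 1521/209119)) = sqrt(253244 + (2024/125309 - 1521/209119)) = sqrt(253244 + 8022823/903603199) = sqrt(228832096550379/903603199) = sqrt(245866128985492662381)/31158731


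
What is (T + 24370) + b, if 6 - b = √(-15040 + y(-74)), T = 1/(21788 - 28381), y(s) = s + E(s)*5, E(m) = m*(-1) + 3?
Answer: 160710967/6593 - I*√14729 ≈ 24376.0 - 121.36*I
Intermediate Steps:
E(m) = 3 - m (E(m) = -m + 3 = 3 - m)
y(s) = 15 - 4*s (y(s) = s + (3 - s)*5 = s + (15 - 5*s) = 15 - 4*s)
T = -1/6593 (T = 1/(-6593) = -1/6593 ≈ -0.00015168)
b = 6 - I*√14729 (b = 6 - √(-15040 + (15 - 4*(-74))) = 6 - √(-15040 + (15 + 296)) = 6 - √(-15040 + 311) = 6 - √(-14729) = 6 - I*√14729 ≈ 6.0 - 121.36*I)
(T + 24370) + b = (-1/6593 + 24370) + (6 - I*√14729) = 160671409/6593 + (6 - I*√14729) = 160710967/6593 - I*√14729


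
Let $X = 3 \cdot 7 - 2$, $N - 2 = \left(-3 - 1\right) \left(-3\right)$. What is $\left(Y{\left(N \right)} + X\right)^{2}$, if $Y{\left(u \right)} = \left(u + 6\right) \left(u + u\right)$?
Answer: $335241$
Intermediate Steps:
$N = 14$ ($N = 2 + \left(-3 - 1\right) \left(-3\right) = 2 - -12 = 2 + 12 = 14$)
$Y{\left(u \right)} = 2 u \left(6 + u\right)$ ($Y{\left(u \right)} = \left(6 + u\right) 2 u = 2 u \left(6 + u\right)$)
$X = 19$ ($X = 21 - 2 = 19$)
$\left(Y{\left(N \right)} + X\right)^{2} = \left(2 \cdot 14 \left(6 + 14\right) + 19\right)^{2} = \left(2 \cdot 14 \cdot 20 + 19\right)^{2} = \left(560 + 19\right)^{2} = 579^{2} = 335241$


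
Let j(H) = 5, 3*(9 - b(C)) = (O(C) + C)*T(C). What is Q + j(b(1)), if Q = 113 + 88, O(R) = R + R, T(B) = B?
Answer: 206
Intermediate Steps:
O(R) = 2*R
b(C) = 9 - C² (b(C) = 9 - (2*C + C)*C/3 = 9 - 3*C*C/3 = 9 - C²)
Q = 201
Q + j(b(1)) = 201 + 5 = 206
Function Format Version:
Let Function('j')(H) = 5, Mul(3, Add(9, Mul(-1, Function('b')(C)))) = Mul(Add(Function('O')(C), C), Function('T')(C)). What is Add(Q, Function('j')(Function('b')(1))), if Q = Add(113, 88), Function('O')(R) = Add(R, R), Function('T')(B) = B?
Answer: 206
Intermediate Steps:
Function('O')(R) = Mul(2, R)
Function('b')(C) = Add(9, Mul(-1, Pow(C, 2))) (Function('b')(C) = Add(9, Mul(Rational(-1, 3), Mul(Add(Mul(2, C), C), C))) = Add(9, Mul(Rational(-1, 3), Mul(Mul(3, C), C))) = Add(9, Mul(Rational(-1, 3), Mul(3, Pow(C, 2)))) = Add(9, Mul(-1, Pow(C, 2))))
Q = 201
Add(Q, Function('j')(Function('b')(1))) = Add(201, 5) = 206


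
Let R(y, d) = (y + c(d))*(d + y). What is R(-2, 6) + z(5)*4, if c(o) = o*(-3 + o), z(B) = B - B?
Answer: 64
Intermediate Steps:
z(B) = 0
R(y, d) = (d + y)*(y + d*(-3 + d)) (R(y, d) = (y + d*(-3 + d))*(d + y) = (d + y)*(y + d*(-3 + d)))
R(-2, 6) + z(5)*4 = ((-2)² + 6*(-2) + 6²*(-3 + 6) + 6*(-2)*(-3 + 6)) + 0*4 = (4 - 12 + 36*3 + 6*(-2)*3) + 0 = (4 - 12 + 108 - 36) + 0 = 64 + 0 = 64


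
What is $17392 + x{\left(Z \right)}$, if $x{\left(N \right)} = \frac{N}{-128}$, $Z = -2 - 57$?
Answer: $\frac{2226235}{128} \approx 17392.0$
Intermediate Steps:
$Z = -59$
$x{\left(N \right)} = - \frac{N}{128}$ ($x{\left(N \right)} = N \left(- \frac{1}{128}\right) = - \frac{N}{128}$)
$17392 + x{\left(Z \right)} = 17392 - - \frac{59}{128} = 17392 + \frac{59}{128} = \frac{2226235}{128}$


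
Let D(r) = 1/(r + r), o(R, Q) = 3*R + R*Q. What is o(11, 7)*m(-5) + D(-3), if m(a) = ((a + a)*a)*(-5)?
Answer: -165001/6 ≈ -27500.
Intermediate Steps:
o(R, Q) = 3*R + Q*R
D(r) = 1/(2*r)
m(a) = -10*a² (m(a) = ((2*a)*a)*(-5) = (2*a²)*(-5) = -10*a²)
o(11, 7)*m(-5) + D(-3) = (11*(3 + 7))*(-10*(-5)²) + (½)/(-3) = (11*10)*(-10*25) + (½)*(-⅓) = 110*(-250) - ⅙ = -27500 - ⅙ = -165001/6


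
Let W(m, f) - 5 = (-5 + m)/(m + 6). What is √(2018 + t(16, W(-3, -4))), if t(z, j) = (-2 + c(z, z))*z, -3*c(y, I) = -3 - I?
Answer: √18786/3 ≈ 45.687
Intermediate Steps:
c(y, I) = 1 + I/3 (c(y, I) = -(-3 - I)/3 = 1 + I/3)
W(m, f) = 5 + (-5 + m)/(6 + m) (W(m, f) = 5 + (-5 + m)/(m + 6) = 5 + (-5 + m)/(6 + m))
t(z, j) = z*(-1 + z/3) (t(z, j) = (-2 + (1 + z/3))*z = (-1 + z/3)*z = z*(-1 + z/3))
√(2018 + t(16, W(-3, -4))) = √(2018 + (⅓)*16*(-3 + 16)) = √(2018 + (⅓)*16*13) = √(2018 + 208/3) = √(6262/3) = √18786/3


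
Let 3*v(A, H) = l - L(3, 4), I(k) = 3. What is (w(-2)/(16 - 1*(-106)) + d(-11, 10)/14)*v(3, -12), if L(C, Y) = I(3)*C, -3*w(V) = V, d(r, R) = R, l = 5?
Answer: -3688/3843 ≈ -0.95967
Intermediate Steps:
w(V) = -V/3
L(C, Y) = 3*C
v(A, H) = -4/3 (v(A, H) = (5 - 3*3)/3 = (5 - 1*9)/3 = (5 - 9)/3 = (1/3)*(-4) = -4/3)
(w(-2)/(16 - 1*(-106)) + d(-11, 10)/14)*v(3, -12) = ((-1/3*(-2))/(16 - 1*(-106)) + 10/14)*(-4/3) = (2/(3*(16 + 106)) + 10*(1/14))*(-4/3) = ((2/3)/122 + 5/7)*(-4/3) = ((2/3)*(1/122) + 5/7)*(-4/3) = (1/183 + 5/7)*(-4/3) = (922/1281)*(-4/3) = -3688/3843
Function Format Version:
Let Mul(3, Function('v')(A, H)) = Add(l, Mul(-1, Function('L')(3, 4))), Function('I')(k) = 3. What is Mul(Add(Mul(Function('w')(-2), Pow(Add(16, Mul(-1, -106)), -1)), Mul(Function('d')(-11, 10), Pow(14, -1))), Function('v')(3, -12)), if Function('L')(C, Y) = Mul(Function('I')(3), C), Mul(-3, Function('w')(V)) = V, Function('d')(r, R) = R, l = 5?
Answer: Rational(-3688, 3843) ≈ -0.95967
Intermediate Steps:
Function('w')(V) = Mul(Rational(-1, 3), V)
Function('L')(C, Y) = Mul(3, C)
Function('v')(A, H) = Rational(-4, 3) (Function('v')(A, H) = Mul(Rational(1, 3), Add(5, Mul(-1, Mul(3, 3)))) = Mul(Rational(1, 3), Add(5, Mul(-1, 9))) = Mul(Rational(1, 3), Add(5, -9)) = Mul(Rational(1, 3), -4) = Rational(-4, 3))
Mul(Add(Mul(Function('w')(-2), Pow(Add(16, Mul(-1, -106)), -1)), Mul(Function('d')(-11, 10), Pow(14, -1))), Function('v')(3, -12)) = Mul(Add(Mul(Mul(Rational(-1, 3), -2), Pow(Add(16, Mul(-1, -106)), -1)), Mul(10, Pow(14, -1))), Rational(-4, 3)) = Mul(Add(Mul(Rational(2, 3), Pow(Add(16, 106), -1)), Mul(10, Rational(1, 14))), Rational(-4, 3)) = Mul(Add(Mul(Rational(2, 3), Pow(122, -1)), Rational(5, 7)), Rational(-4, 3)) = Mul(Add(Mul(Rational(2, 3), Rational(1, 122)), Rational(5, 7)), Rational(-4, 3)) = Mul(Add(Rational(1, 183), Rational(5, 7)), Rational(-4, 3)) = Mul(Rational(922, 1281), Rational(-4, 3)) = Rational(-3688, 3843)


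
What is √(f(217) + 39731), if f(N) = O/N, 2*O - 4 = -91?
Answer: 83*√1086302/434 ≈ 199.33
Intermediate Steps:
O = -87/2 (O = 2 + (½)*(-91) = 2 - 91/2 = -87/2 ≈ -43.500)
f(N) = -87/(2*N)
√(f(217) + 39731) = √(-87/2/217 + 39731) = √(-87/2*1/217 + 39731) = √(-87/434 + 39731) = √(17243167/434) = 83*√1086302/434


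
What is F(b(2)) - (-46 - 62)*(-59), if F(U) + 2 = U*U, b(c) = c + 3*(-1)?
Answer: -6373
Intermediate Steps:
b(c) = -3 + c (b(c) = c - 3 = -3 + c)
F(U) = -2 + U**2 (F(U) = -2 + U*U = -2 + U**2)
F(b(2)) - (-46 - 62)*(-59) = (-2 + (-3 + 2)**2) - (-46 - 62)*(-59) = (-2 + (-1)**2) - (-108)*(-59) = (-2 + 1) - 1*6372 = -1 - 6372 = -6373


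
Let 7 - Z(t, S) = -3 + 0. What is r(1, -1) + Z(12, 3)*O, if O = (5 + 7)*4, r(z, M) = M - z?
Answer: 478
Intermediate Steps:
Z(t, S) = 10 (Z(t, S) = 7 - (-3 + 0) = 7 - 1*(-3) = 7 + 3 = 10)
O = 48 (O = 12*4 = 48)
r(1, -1) + Z(12, 3)*O = (-1 - 1*1) + 10*48 = (-1 - 1) + 480 = -2 + 480 = 478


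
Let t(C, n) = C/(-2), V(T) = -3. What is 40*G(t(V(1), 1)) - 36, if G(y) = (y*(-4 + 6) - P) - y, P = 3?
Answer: -96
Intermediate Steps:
t(C, n) = -C/2 (t(C, n) = C*(-½) = -C/2)
G(y) = -3 + y (G(y) = (y*(-4 + 6) - 1*3) - y = (y*2 - 3) - y = (2*y - 3) - y = (-3 + 2*y) - y = -3 + y)
40*G(t(V(1), 1)) - 36 = 40*(-3 - ½*(-3)) - 36 = 40*(-3 + 3/2) - 36 = 40*(-3/2) - 36 = -60 - 36 = -96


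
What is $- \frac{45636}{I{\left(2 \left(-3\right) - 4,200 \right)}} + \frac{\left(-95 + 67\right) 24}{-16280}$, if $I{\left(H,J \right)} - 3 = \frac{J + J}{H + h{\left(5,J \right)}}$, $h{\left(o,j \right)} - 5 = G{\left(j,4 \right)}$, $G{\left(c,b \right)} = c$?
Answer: $- \frac{3621884592}{400895} \approx -9034.5$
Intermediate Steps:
$h{\left(o,j \right)} = 5 + j$
$I{\left(H,J \right)} = 3 + \frac{2 J}{5 + H + J}$ ($I{\left(H,J \right)} = 3 + \frac{J + J}{H + \left(5 + J\right)} = 3 + \frac{2 J}{5 + H + J}$)
$- \frac{45636}{I{\left(2 \left(-3\right) - 4,200 \right)}} + \frac{\left(-95 + 67\right) 24}{-16280} = - \frac{45636}{\frac{1}{5 + \left(2 \left(-3\right) - 4\right) + 200} \left(15 + 3 \left(2 \left(-3\right) - 4\right) + 5 \cdot 200\right)} + \frac{\left(-95 + 67\right) 24}{-16280} = - \frac{45636}{\frac{1}{5 - 10 + 200} \left(15 + 3 \left(-6 - 4\right) + 1000\right)} + \left(-28\right) 24 \left(- \frac{1}{16280}\right) = - \frac{45636}{\frac{1}{5 - 10 + 200} \left(15 + 3 \left(-10\right) + 1000\right)} - - \frac{84}{2035} = - \frac{45636}{\frac{1}{195} \left(15 - 30 + 1000\right)} + \frac{84}{2035} = - \frac{45636}{\frac{1}{195} \cdot 985} + \frac{84}{2035} = - \frac{45636}{\frac{197}{39}} + \frac{84}{2035} = \left(-45636\right) \frac{39}{197} + \frac{84}{2035} = - \frac{1779804}{197} + \frac{84}{2035} = - \frac{3621884592}{400895}$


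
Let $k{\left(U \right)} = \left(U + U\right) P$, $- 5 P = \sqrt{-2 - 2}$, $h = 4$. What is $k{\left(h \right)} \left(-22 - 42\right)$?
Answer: $\frac{1024 i}{5} \approx 204.8 i$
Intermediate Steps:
$P = - \frac{2 i}{5}$ ($P = - \frac{\sqrt{-2 - 2}}{5} = - \frac{\sqrt{-4}}{5} = - \frac{2 i}{5} \approx - 0.4 i$)
$k{\left(U \right)} = - \frac{4 i U}{5}$ ($k{\left(U \right)} = \left(U + U\right) \left(- \frac{2 i}{5}\right) = 2 U \left(- \frac{2 i}{5}\right) = - \frac{4 i U}{5}$)
$k{\left(h \right)} \left(-22 - 42\right) = \left(- \frac{4}{5}\right) i 4 \left(-22 - 42\right) = - \frac{16 i}{5} \left(-64\right) = \frac{1024 i}{5}$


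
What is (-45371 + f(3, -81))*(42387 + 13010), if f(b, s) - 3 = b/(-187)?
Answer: -469978121143/187 ≈ -2.5133e+9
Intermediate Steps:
f(b, s) = 3 - b/187 (f(b, s) = 3 + b/(-187) = 3 + b*(-1/187) = 3 - b/187)
(-45371 + f(3, -81))*(42387 + 13010) = (-45371 + (3 - 1/187*3))*(42387 + 13010) = (-45371 + (3 - 3/187))*55397 = (-45371 + 558/187)*55397 = -8483819/187*55397 = -469978121143/187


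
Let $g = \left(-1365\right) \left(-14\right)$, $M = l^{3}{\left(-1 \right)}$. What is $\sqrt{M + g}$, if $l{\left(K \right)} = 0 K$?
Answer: $7 \sqrt{390} \approx 138.24$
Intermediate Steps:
$l{\left(K \right)} = 0$
$M = 0$ ($M = 0^{3} = 0$)
$g = 19110$
$\sqrt{M + g} = \sqrt{0 + 19110} = \sqrt{19110} = 7 \sqrt{390}$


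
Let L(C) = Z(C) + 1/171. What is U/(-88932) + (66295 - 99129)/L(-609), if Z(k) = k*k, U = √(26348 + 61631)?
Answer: -2807307/31710326 - √87979/88932 ≈ -0.091865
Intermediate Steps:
U = √87979 ≈ 296.61
Z(k) = k²
L(C) = 1/171 + C² (L(C) = C² + 1/171 = 1/171 + C²)
U/(-88932) + (66295 - 99129)/L(-609) = √87979/(-88932) + (66295 - 99129)/(1/171 + (-609)²) = √87979*(-1/88932) - 32834/(1/171 + 370881) = -√87979/88932 - 32834/63420652/171 = -√87979/88932 - 32834*171/63420652 = -√87979/88932 - 2807307/31710326 = -2807307/31710326 - √87979/88932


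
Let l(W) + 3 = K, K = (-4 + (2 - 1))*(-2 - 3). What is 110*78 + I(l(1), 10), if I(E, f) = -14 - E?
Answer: 8554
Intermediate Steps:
K = 15 (K = (-4 + 1)*(-5) = -3*(-5) = 15)
l(W) = 12 (l(W) = -3 + 15 = 12)
110*78 + I(l(1), 10) = 110*78 + (-14 - 1*12) = 8580 + (-14 - 12) = 8580 - 26 = 8554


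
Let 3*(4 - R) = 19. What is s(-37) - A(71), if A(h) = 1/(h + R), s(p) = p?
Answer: -7625/206 ≈ -37.015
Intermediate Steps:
R = -7/3 (R = 4 - ⅓*19 = 4 - 19/3 = -7/3 ≈ -2.3333)
A(h) = 1/(-7/3 + h) (A(h) = 1/(h - 7/3) = 1/(-7/3 + h))
s(-37) - A(71) = -37 - 3/(-7 + 3*71) = -37 - 3/(-7 + 213) = -37 - 3/206 = -7625/206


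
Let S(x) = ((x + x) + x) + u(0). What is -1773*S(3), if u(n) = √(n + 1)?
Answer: -17730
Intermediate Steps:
u(n) = √(1 + n)
S(x) = 1 + 3*x (S(x) = ((x + x) + x) + √(1 + 0) = (2*x + x) + √1 = 3*x + 1 = 1 + 3*x)
-1773*S(3) = -1773*(1 + 3*3) = -1773*(1 + 9) = -1773*10 = -17730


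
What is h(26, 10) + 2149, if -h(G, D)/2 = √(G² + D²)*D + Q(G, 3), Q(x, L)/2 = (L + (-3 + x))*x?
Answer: -555 - 40*√194 ≈ -1112.1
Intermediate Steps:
Q(x, L) = 2*x*(-3 + L + x) (Q(x, L) = 2*((L + (-3 + x))*x) = 2*((-3 + L + x)*x) = 2*(x*(-3 + L + x)) = 2*x*(-3 + L + x))
h(G, D) = -4*G² - 2*D*√(D² + G²) (h(G, D) = -2*(√(G² + D²)*D + 2*G*(-3 + 3 + G)) = -2*(√(D² + G²)*D + 2*G*G) = -2*(D*√(D² + G²) + 2*G²) = -2*(2*G² + D*√(D² + G²)) = -4*G² - 2*D*√(D² + G²))
h(26, 10) + 2149 = (-4*26² - 2*10*√(10² + 26²)) + 2149 = (-4*676 - 2*10*√(100 + 676)) + 2149 = (-2704 - 2*10*√776) + 2149 = (-2704 - 2*10*2*√194) + 2149 = (-2704 - 40*√194) + 2149 = -555 - 40*√194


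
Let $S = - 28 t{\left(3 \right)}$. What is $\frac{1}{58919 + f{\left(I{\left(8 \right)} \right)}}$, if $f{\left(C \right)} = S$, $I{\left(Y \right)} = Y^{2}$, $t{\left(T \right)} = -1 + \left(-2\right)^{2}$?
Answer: $\frac{1}{58835} \approx 1.6997 \cdot 10^{-5}$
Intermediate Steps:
$t{\left(T \right)} = 3$ ($t{\left(T \right)} = -1 + 4 = 3$)
$S = -84$ ($S = \left(-28\right) 3 = -84$)
$f{\left(C \right)} = -84$
$\frac{1}{58919 + f{\left(I{\left(8 \right)} \right)}} = \frac{1}{58919 - 84} = \frac{1}{58835}$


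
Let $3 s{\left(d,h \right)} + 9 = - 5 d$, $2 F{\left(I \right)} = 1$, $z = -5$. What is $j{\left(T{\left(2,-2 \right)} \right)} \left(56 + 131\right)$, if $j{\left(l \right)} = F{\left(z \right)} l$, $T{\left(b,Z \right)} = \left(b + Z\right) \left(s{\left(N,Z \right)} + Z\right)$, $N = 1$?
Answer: $0$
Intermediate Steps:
$F{\left(I \right)} = \frac{1}{2}$ ($F{\left(I \right)} = \frac{1}{2} \cdot 1 = \frac{1}{2}$)
$s{\left(d,h \right)} = -3 - \frac{5 d}{3}$ ($s{\left(d,h \right)} = -3 + \frac{\left(-5\right) d}{3} = -3 - \frac{5 d}{3}$)
$T{\left(b,Z \right)} = \left(- \frac{14}{3} + Z\right) \left(Z + b\right)$ ($T{\left(b,Z \right)} = \left(b + Z\right) \left(\left(-3 - \frac{5}{3}\right) + Z\right) = \left(Z + b\right) \left(\left(-3 - \frac{5}{3}\right) + Z\right) = \left(Z + b\right) \left(- \frac{14}{3} + Z\right) = \left(- \frac{14}{3} + Z\right) \left(Z + b\right)$)
$j{\left(l \right)} = \frac{l}{2}$
$j{\left(T{\left(2,-2 \right)} \right)} \left(56 + 131\right) = \frac{\left(-2\right)^{2} - - \frac{28}{3} - \frac{28}{3} - 4}{2} \left(56 + 131\right) = \frac{4 + \frac{28}{3} - \frac{28}{3} - 4}{2} \cdot 187 = \frac{1}{2} \cdot 0 \cdot 187 = 0 \cdot 187 = 0$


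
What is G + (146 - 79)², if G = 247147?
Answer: 251636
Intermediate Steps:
G + (146 - 79)² = 247147 + (146 - 79)² = 247147 + 67² = 247147 + 4489 = 251636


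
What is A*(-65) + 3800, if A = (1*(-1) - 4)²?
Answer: 2175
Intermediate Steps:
A = 25 (A = (-1 - 4)² = (-5)² = 25)
A*(-65) + 3800 = 25*(-65) + 3800 = -1625 + 3800 = 2175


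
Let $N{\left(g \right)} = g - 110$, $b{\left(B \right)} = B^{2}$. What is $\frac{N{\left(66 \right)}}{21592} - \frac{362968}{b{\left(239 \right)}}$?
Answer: $- \frac{1959929595}{308339158} \approx -6.3564$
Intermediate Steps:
$N{\left(g \right)} = -110 + g$
$\frac{N{\left(66 \right)}}{21592} - \frac{362968}{b{\left(239 \right)}} = \frac{-110 + 66}{21592} - \frac{362968}{239^{2}} = \left(-44\right) \frac{1}{21592} - \frac{362968}{57121} = - \frac{11}{5398} - \frac{362968}{57121} = - \frac{1959929595}{308339158}$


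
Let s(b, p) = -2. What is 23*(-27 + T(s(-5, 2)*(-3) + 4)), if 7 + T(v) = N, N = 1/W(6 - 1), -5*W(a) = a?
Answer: -805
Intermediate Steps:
W(a) = -a/5
N = -1 (N = 1/(-(6 - 1)/5) = 1/(-⅕*5) = 1/(-1) = -1)
T(v) = -8 (T(v) = -7 - 1 = -8)
23*(-27 + T(s(-5, 2)*(-3) + 4)) = 23*(-27 - 8) = 23*(-35) = -805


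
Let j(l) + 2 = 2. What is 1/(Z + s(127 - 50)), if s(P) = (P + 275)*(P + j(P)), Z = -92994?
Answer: -1/65890 ≈ -1.5177e-5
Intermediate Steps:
j(l) = 0 (j(l) = -2 + 2 = 0)
s(P) = P*(275 + P) (s(P) = (P + 275)*(P + 0) = (275 + P)*P = P*(275 + P))
1/(Z + s(127 - 50)) = 1/(-92994 + (127 - 50)*(275 + (127 - 50))) = 1/(-92994 + 77*(275 + 77)) = 1/(-92994 + 77*352) = 1/(-92994 + 27104) = 1/(-65890) = -1/65890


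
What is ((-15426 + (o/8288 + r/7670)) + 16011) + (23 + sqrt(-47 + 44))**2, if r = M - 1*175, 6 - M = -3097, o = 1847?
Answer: 35331774157/31784480 + 46*I*sqrt(3) ≈ 1111.6 + 79.674*I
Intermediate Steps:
M = 3103 (M = 6 - 1*(-3097) = 6 + 3097 = 3103)
r = 2928 (r = 3103 - 1*175 = 3103 - 175 = 2928)
((-15426 + (o/8288 + r/7670)) + 16011) + (23 + sqrt(-47 + 44))**2 = ((-15426 + (1847/8288 + 2928/7670)) + 16011) + (23 + sqrt(-47 + 44))**2 = ((-15426 + (1847*(1/8288) + 2928*(1/7670))) + 16011) + (23 + sqrt(-3))**2 = ((-15426 + (1847/8288 + 1464/3835)) + 16011) + (23 + I*sqrt(3))**2 = ((-15426 + 19216877/31784480) + 16011) + (23 + I*sqrt(3))**2 = (-490288171603/31784480 + 16011) + (23 + I*sqrt(3))**2 = 18613137677/31784480 + (23 + I*sqrt(3))**2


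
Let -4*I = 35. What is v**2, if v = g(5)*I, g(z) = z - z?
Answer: 0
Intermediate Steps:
I = -35/4 (I = -1/4*35 = -35/4 ≈ -8.7500)
g(z) = 0
v = 0 (v = 0*(-35/4) = 0)
v**2 = 0**2 = 0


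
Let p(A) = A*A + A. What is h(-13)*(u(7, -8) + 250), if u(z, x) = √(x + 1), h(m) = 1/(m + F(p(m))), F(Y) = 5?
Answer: -125/4 - I*√7/8 ≈ -31.25 - 0.33072*I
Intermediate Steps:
p(A) = A + A² (p(A) = A² + A = A + A²)
h(m) = 1/(5 + m) (h(m) = 1/(m + 5) = 1/(5 + m))
u(z, x) = √(1 + x)
h(-13)*(u(7, -8) + 250) = (√(1 - 8) + 250)/(5 - 13) = (√(-7) + 250)/(-8) = -(I*√7 + 250)/8 = -(250 + I*√7)/8 = -125/4 - I*√7/8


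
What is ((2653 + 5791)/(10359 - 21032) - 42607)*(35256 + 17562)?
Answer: -24019141577190/10673 ≈ -2.2505e+9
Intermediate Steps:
((2653 + 5791)/(10359 - 21032) - 42607)*(35256 + 17562) = (8444/(-10673) - 42607)*52818 = (8444*(-1/10673) - 42607)*52818 = (-8444/10673 - 42607)*52818 = -454752955/10673*52818 = -24019141577190/10673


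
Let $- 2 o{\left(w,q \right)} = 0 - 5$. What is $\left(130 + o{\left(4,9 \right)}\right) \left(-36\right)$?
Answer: $-4770$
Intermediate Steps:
$o{\left(w,q \right)} = \frac{5}{2}$ ($o{\left(w,q \right)} = - \frac{0 - 5}{2} = \left(- \frac{1}{2}\right) \left(-5\right) = \frac{5}{2}$)
$\left(130 + o{\left(4,9 \right)}\right) \left(-36\right) = \left(130 + \frac{5}{2}\right) \left(-36\right) = \frac{265}{2} \left(-36\right) = -4770$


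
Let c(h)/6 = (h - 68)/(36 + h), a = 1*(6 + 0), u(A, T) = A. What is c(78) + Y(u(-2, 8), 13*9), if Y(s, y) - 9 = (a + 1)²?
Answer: 1112/19 ≈ 58.526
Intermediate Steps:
a = 6 (a = 1*6 = 6)
Y(s, y) = 58 (Y(s, y) = 9 + (6 + 1)² = 9 + 7² = 9 + 49 = 58)
c(h) = 6*(-68 + h)/(36 + h) (c(h) = 6*((h - 68)/(36 + h)) = 6*((-68 + h)/(36 + h)) = 6*(-68 + h)/(36 + h))
c(78) + Y(u(-2, 8), 13*9) = 6*(-68 + 78)/(36 + 78) + 58 = 6*10/114 + 58 = 6*(1/114)*10 + 58 = 10/19 + 58 = 1112/19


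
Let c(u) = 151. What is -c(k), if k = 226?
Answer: -151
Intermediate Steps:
-c(k) = -1*151 = -151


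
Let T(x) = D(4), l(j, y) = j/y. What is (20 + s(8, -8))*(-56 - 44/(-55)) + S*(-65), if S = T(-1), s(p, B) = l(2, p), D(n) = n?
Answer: -6889/5 ≈ -1377.8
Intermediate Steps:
s(p, B) = 2/p
T(x) = 4
S = 4
(20 + s(8, -8))*(-56 - 44/(-55)) + S*(-65) = (20 + 2/8)*(-56 - 44/(-55)) + 4*(-65) = (20 + 2*(⅛))*(-56 - 44*(-1/55)) - 260 = (20 + ¼)*(-56 + ⅘) - 260 = (81/4)*(-276/5) - 260 = -5589/5 - 260 = -6889/5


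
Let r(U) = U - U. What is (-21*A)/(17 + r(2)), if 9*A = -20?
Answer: 140/51 ≈ 2.7451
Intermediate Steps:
A = -20/9 (A = (⅑)*(-20) = -20/9 ≈ -2.2222)
r(U) = 0
(-21*A)/(17 + r(2)) = (-21*(-20/9))/(17 + 0) = (140/3)/17 = (140/3)*(1/17) = 140/51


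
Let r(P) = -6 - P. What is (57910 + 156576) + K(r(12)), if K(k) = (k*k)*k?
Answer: 208654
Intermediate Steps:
K(k) = k³ (K(k) = k²*k = k³)
(57910 + 156576) + K(r(12)) = (57910 + 156576) + (-6 - 1*12)³ = 214486 + (-6 - 12)³ = 214486 + (-18)³ = 214486 - 5832 = 208654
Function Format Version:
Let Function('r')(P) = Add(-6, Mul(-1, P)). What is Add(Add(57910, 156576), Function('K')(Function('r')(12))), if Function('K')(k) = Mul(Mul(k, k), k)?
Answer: 208654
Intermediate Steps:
Function('K')(k) = Pow(k, 3) (Function('K')(k) = Mul(Pow(k, 2), k) = Pow(k, 3))
Add(Add(57910, 156576), Function('K')(Function('r')(12))) = Add(Add(57910, 156576), Pow(Add(-6, Mul(-1, 12)), 3)) = Add(214486, Pow(Add(-6, -12), 3)) = Add(214486, Pow(-18, 3)) = Add(214486, -5832) = 208654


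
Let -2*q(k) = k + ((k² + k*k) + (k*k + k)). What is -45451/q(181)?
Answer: 90902/98645 ≈ 0.92151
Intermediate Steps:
q(k) = -k - 3*k²/2 (q(k) = -(k + ((k² + k*k) + (k*k + k)))/2 = -(k + ((k² + k²) + (k² + k)))/2 = -(k + (2*k² + (k + k²)))/2 = -(k + (k + 3*k²))/2 = -(2*k + 3*k²)/2 = -k - 3*k²/2)
-45451/q(181) = -45451*(-2/(181*(2 + 3*181))) = -45451*(-2/(181*(2 + 543))) = -45451/((-½*181*545)) = -45451/(-98645/2) = -45451*(-2/98645) = 90902/98645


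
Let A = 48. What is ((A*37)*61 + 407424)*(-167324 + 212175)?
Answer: 23132351760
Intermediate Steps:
((A*37)*61 + 407424)*(-167324 + 212175) = ((48*37)*61 + 407424)*(-167324 + 212175) = (1776*61 + 407424)*44851 = (108336 + 407424)*44851 = 515760*44851 = 23132351760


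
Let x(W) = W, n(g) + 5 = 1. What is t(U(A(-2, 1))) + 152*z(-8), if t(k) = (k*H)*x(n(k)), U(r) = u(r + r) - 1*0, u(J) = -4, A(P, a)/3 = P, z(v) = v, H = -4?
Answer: -1280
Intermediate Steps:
n(g) = -4 (n(g) = -5 + 1 = -4)
A(P, a) = 3*P
U(r) = -4 (U(r) = -4 - 1*0 = -4 + 0 = -4)
t(k) = 16*k (t(k) = (k*(-4))*(-4) = -4*k*(-4) = 16*k)
t(U(A(-2, 1))) + 152*z(-8) = 16*(-4) + 152*(-8) = -64 - 1216 = -1280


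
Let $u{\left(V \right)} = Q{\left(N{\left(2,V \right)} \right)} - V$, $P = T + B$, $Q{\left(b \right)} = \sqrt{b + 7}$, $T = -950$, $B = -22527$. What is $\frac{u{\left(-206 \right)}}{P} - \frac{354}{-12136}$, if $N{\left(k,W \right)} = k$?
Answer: $\frac{2887217}{142458436} \approx 0.020267$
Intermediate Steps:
$Q{\left(b \right)} = \sqrt{7 + b}$
$P = -23477$ ($P = -950 - 22527 = -23477$)
$u{\left(V \right)} = 3 - V$ ($u{\left(V \right)} = \sqrt{7 + 2} - V = \sqrt{9} - V = 3 - V$)
$\frac{u{\left(-206 \right)}}{P} - \frac{354}{-12136} = \frac{3 - -206}{-23477} - \frac{354}{-12136} = \left(3 + 206\right) \left(- \frac{1}{23477}\right) - - \frac{177}{6068} = 209 \left(- \frac{1}{23477}\right) + \frac{177}{6068} = - \frac{209}{23477} + \frac{177}{6068} = \frac{2887217}{142458436}$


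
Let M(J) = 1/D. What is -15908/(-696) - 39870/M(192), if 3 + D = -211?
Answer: 1484603297/174 ≈ 8.5322e+6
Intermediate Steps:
D = -214 (D = -3 - 211 = -214)
M(J) = -1/214 (M(J) = 1/(-214) = -1/214)
-15908/(-696) - 39870/M(192) = -15908/(-696) - 39870/(-1/214) = -15908*(-1/696) - 39870*(-214) = 3977/174 + 8532180 = 1484603297/174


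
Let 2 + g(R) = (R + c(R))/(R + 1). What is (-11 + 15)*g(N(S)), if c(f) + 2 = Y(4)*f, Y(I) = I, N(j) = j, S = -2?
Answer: 40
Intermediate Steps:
c(f) = -2 + 4*f
g(R) = -2 + (-2 + 5*R)/(1 + R) (g(R) = -2 + (R + (-2 + 4*R))/(R + 1) = -2 + (-2 + 5*R)/(1 + R))
(-11 + 15)*g(N(S)) = (-11 + 15)*((-4 + 3*(-2))/(1 - 2)) = 4*((-4 - 6)/(-1)) = 4*(-1*(-10)) = 4*10 = 40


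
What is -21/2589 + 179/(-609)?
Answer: -158740/525567 ≈ -0.30204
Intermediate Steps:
-21/2589 + 179/(-609) = -21*1/2589 + 179*(-1/609) = -7/863 - 179/609 = -158740/525567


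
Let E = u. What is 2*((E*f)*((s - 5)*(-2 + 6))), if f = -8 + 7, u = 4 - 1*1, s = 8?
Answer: -72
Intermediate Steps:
u = 3 (u = 4 - 1 = 3)
f = -1
E = 3
2*((E*f)*((s - 5)*(-2 + 6))) = 2*((3*(-1))*((8 - 5)*(-2 + 6))) = 2*(-9*4) = 2*(-3*12) = 2*(-36) = -72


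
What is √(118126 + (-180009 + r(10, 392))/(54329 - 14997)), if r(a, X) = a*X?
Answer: √45683682820919/19666 ≈ 343.69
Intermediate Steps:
r(a, X) = X*a
√(118126 + (-180009 + r(10, 392))/(54329 - 14997)) = √(118126 + (-180009 + 392*10)/(54329 - 14997)) = √(118126 + (-180009 + 3920)/39332) = √(118126 - 176089*1/39332) = √(118126 - 176089/39332) = √(4645955743/39332) = √45683682820919/19666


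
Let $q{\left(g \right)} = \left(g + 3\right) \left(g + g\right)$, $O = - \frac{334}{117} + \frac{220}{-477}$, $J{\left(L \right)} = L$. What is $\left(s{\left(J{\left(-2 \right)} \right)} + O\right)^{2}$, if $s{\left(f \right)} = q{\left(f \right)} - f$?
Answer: $\frac{120736144}{4272489} \approx 28.259$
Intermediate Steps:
$O = - \frac{6854}{2067}$ ($O = \left(-334\right) \frac{1}{117} + 220 \left(- \frac{1}{477}\right) = - \frac{334}{117} - \frac{220}{477} = - \frac{6854}{2067} \approx -3.3159$)
$q{\left(g \right)} = 2 g \left(3 + g\right)$ ($q{\left(g \right)} = \left(3 + g\right) 2 g = 2 g \left(3 + g\right)$)
$s{\left(f \right)} = - f + 2 f \left(3 + f\right)$ ($s{\left(f \right)} = 2 f \left(3 + f\right) - f = - f + 2 f \left(3 + f\right)$)
$\left(s{\left(J{\left(-2 \right)} \right)} + O\right)^{2} = \left(- 2 \left(5 + 2 \left(-2\right)\right) - \frac{6854}{2067}\right)^{2} = \left(- 2 \left(5 - 4\right) - \frac{6854}{2067}\right)^{2} = \left(\left(-2\right) 1 - \frac{6854}{2067}\right)^{2} = \left(-2 - \frac{6854}{2067}\right)^{2} = \left(- \frac{10988}{2067}\right)^{2} = \frac{120736144}{4272489}$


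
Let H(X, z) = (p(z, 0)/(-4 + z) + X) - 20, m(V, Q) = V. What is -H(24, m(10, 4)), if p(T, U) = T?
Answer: -17/3 ≈ -5.6667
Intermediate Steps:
H(X, z) = -20 + X + z/(-4 + z) (H(X, z) = (z/(-4 + z) + X) - 20 = (X + z/(-4 + z)) - 20 = -20 + X + z/(-4 + z))
-H(24, m(10, 4)) = -(80 - 19*10 - 4*24 + 24*10)/(-4 + 10) = -(80 - 190 - 96 + 240)/6 = -34/6 = -1*17/3 = -17/3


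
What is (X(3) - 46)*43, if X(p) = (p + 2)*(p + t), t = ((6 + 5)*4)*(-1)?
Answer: -10793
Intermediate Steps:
t = -44 (t = (11*4)*(-1) = 44*(-1) = -44)
X(p) = (-44 + p)*(2 + p) (X(p) = (p + 2)*(p - 44) = (2 + p)*(-44 + p) = (-44 + p)*(2 + p))
(X(3) - 46)*43 = ((-88 + 3² - 42*3) - 46)*43 = ((-88 + 9 - 126) - 46)*43 = (-205 - 46)*43 = -251*43 = -10793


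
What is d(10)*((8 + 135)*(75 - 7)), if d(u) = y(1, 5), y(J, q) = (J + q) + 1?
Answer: 68068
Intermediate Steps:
y(J, q) = 1 + J + q
d(u) = 7 (d(u) = 1 + 1 + 5 = 7)
d(10)*((8 + 135)*(75 - 7)) = 7*((8 + 135)*(75 - 7)) = 7*(143*68) = 7*9724 = 68068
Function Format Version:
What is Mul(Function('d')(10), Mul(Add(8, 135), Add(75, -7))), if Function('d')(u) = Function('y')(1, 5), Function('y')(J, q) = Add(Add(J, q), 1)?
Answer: 68068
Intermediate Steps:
Function('y')(J, q) = Add(1, J, q)
Function('d')(u) = 7 (Function('d')(u) = Add(1, 1, 5) = 7)
Mul(Function('d')(10), Mul(Add(8, 135), Add(75, -7))) = Mul(7, Mul(Add(8, 135), Add(75, -7))) = Mul(7, Mul(143, 68)) = Mul(7, 9724) = 68068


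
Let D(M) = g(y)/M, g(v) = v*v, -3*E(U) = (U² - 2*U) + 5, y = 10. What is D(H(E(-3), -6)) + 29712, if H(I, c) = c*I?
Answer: 59429/2 ≈ 29715.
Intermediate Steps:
E(U) = -5/3 - U²/3 + 2*U/3 (E(U) = -((U² - 2*U) + 5)/3 = -(5 + U² - 2*U)/3 = -5/3 - U²/3 + 2*U/3)
H(I, c) = I*c
g(v) = v²
D(M) = 100/M (D(M) = 10²/M = 100/M)
D(H(E(-3), -6)) + 29712 = 100/(((-5/3 - ⅓*(-3)² + (⅔)*(-3))*(-6))) + 29712 = 100/(((-5/3 - ⅓*9 - 2)*(-6))) + 29712 = 100/(((-5/3 - 3 - 2)*(-6))) + 29712 = 100/((-20/3*(-6))) + 29712 = 100/40 + 29712 = 100*(1/40) + 29712 = 5/2 + 29712 = 59429/2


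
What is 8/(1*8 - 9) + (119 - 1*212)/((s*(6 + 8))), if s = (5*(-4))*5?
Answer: -11107/1400 ≈ -7.9336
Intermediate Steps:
s = -100 (s = -20*5 = -100)
8/(1*8 - 9) + (119 - 1*212)/((s*(6 + 8))) = 8/(1*8 - 9) + (119 - 1*212)/((-100*(6 + 8))) = 8/(8 - 9) + (119 - 212)/((-100*14)) = 8/(-1) - 93/(-1400) = 8*(-1) - 93*(-1/1400) = -8 + 93/1400 = -11107/1400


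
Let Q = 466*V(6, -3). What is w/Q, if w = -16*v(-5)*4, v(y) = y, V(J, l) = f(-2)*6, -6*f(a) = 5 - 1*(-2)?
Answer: -160/1631 ≈ -0.098099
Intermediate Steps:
f(a) = -7/6 (f(a) = -(5 - 1*(-2))/6 = -(5 + 2)/6 = -⅙*7 = -7/6)
V(J, l) = -7 (V(J, l) = -7/6*6 = -7)
w = 320 (w = -16*(-5)*4 = 80*4 = 320)
Q = -3262 (Q = 466*(-7) = -3262)
w/Q = 320/(-3262) = 320*(-1/3262) = -160/1631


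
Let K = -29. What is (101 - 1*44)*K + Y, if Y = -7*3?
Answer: -1674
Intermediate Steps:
Y = -21
(101 - 1*44)*K + Y = (101 - 1*44)*(-29) - 21 = (101 - 44)*(-29) - 21 = 57*(-29) - 21 = -1653 - 21 = -1674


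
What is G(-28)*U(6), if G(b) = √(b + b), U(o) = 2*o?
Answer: 24*I*√14 ≈ 89.8*I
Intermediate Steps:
G(b) = √2*√b (G(b) = √(2*b) = √2*√b)
G(-28)*U(6) = (√2*√(-28))*(2*6) = (√2*(2*I*√7))*12 = (2*I*√14)*12 = 24*I*√14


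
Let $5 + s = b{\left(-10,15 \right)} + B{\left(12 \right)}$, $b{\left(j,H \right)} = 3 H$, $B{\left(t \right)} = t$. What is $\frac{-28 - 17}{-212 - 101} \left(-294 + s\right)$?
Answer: $- \frac{10890}{313} \approx -34.792$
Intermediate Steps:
$s = 52$ ($s = -5 + \left(3 \cdot 15 + 12\right) = -5 + \left(45 + 12\right) = -5 + 57 = 52$)
$\frac{-28 - 17}{-212 - 101} \left(-294 + s\right) = \frac{-28 - 17}{-212 - 101} \left(-294 + 52\right) = - \frac{45}{-313} \left(-242\right) = \left(-45\right) \left(- \frac{1}{313}\right) \left(-242\right) = \frac{45}{313} \left(-242\right) = - \frac{10890}{313}$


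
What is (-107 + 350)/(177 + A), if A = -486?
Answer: -81/103 ≈ -0.78641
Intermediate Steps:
(-107 + 350)/(177 + A) = (-107 + 350)/(177 - 486) = 243/(-309) = 243*(-1/309) = -81/103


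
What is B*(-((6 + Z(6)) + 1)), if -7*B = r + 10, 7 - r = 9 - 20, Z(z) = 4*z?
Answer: 124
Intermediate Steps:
r = 18 (r = 7 - (9 - 20) = 7 - 1*(-11) = 7 + 11 = 18)
B = -4 (B = -(18 + 10)/7 = -⅐*28 = -4)
B*(-((6 + Z(6)) + 1)) = -(-4)*((6 + 4*6) + 1) = -(-4)*((6 + 24) + 1) = -(-4)*(30 + 1) = -(-4)*31 = -4*(-31) = 124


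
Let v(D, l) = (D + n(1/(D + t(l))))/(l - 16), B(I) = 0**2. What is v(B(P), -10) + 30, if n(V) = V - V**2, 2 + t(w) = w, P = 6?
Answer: 8641/288 ≈ 30.003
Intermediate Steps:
t(w) = -2 + w
B(I) = 0
v(D, l) = (D + (1 - 1/(-2 + D + l))/(-2 + D + l))/(-16 + l) (v(D, l) = (D + (1 - 1/(D + (-2 + l)))/(D + (-2 + l)))/(l - 16) = (D + (1 - 1/(-2 + D + l))/(-2 + D + l))/(-16 + l))
v(B(P), -10) + 30 = (-3 + 0 - 10 + 0*(-2 + 0 - 10)**2)/((-16 - 10)*(-2 + 0 - 10)**2) + 30 = (-3 + 0 - 10 + 0*(-12)**2)/(-26*(-12)**2) + 30 = -1/26*1/144*(-3 + 0 - 10 + 0*144) + 30 = -1/26*1/144*(-3 + 0 - 10 + 0) + 30 = -1/26*1/144*(-13) + 30 = 1/288 + 30 = 8641/288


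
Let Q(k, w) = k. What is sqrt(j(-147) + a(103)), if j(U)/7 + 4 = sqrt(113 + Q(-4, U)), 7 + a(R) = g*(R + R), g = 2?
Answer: sqrt(377 + 7*sqrt(109)) ≈ 21.215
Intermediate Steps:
a(R) = -7 + 4*R (a(R) = -7 + 2*(R + R) = -7 + 2*(2*R) = -7 + 4*R)
j(U) = -28 + 7*sqrt(109) (j(U) = -28 + 7*sqrt(113 - 4) = -28 + 7*sqrt(109))
sqrt(j(-147) + a(103)) = sqrt((-28 + 7*sqrt(109)) + (-7 + 4*103)) = sqrt((-28 + 7*sqrt(109)) + (-7 + 412)) = sqrt((-28 + 7*sqrt(109)) + 405) = sqrt(377 + 7*sqrt(109))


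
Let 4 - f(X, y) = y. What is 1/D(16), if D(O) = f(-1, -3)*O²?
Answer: 1/1792 ≈ 0.00055804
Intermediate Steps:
f(X, y) = 4 - y
D(O) = 7*O² (D(O) = (4 - 1*(-3))*O² = (4 + 3)*O² = 7*O²)
1/D(16) = 1/(7*16²) = 1/(7*256) = 1/1792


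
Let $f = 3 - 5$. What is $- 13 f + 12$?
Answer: $38$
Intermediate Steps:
$f = -2$
$- 13 f + 12 = \left(-13\right) \left(-2\right) + 12 = 26 + 12 = 38$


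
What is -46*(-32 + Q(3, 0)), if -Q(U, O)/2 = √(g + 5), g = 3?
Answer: 1472 + 184*√2 ≈ 1732.2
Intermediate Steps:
Q(U, O) = -4*√2 (Q(U, O) = -2*√(3 + 5) = -4*√2)
-46*(-32 + Q(3, 0)) = -46*(-32 - 4*√2) = 1472 + 184*√2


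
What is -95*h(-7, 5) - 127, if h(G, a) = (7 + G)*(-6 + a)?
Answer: -127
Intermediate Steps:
h(G, a) = (-6 + a)*(7 + G)
-95*h(-7, 5) - 127 = -95*(-42 - 6*(-7) + 7*5 - 7*5) - 127 = -95*(-42 + 42 + 35 - 35) - 127 = -95*0 - 127 = 0 - 127 = -127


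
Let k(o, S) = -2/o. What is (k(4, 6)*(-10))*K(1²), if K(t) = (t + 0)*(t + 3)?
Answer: 20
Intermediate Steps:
K(t) = t*(3 + t)
(k(4, 6)*(-10))*K(1²) = (-2/4*(-10))*(1²*(3 + 1²)) = (-2*¼*(-10))*(1*(3 + 1)) = (-½*(-10))*(1*4) = 5*4 = 20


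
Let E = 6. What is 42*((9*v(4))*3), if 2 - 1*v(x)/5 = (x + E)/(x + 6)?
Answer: 5670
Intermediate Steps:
v(x) = 5 (v(x) = 10 - 5*(x + 6)/(x + 6) = 10 - 5*(6 + x)/(6 + x) = 10 - 5*1 = 10 - 5 = 5)
42*((9*v(4))*3) = 42*((9*5)*3) = 42*(45*3) = 42*135 = 5670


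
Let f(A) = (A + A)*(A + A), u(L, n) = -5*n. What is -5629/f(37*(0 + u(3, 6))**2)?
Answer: -5629/4435560000 ≈ -1.2691e-6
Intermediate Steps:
f(A) = 4*A**2 (f(A) = (2*A)*(2*A) = 4*A**2)
-5629/f(37*(0 + u(3, 6))**2) = -5629*1/(5476*(0 - 5*6)**4) = -5629*1/(5476*(0 - 30)**4) = -5629/(4*(37*(-30)**2)**2) = -5629/(4*(37*900)**2) = -5629/(4*33300**2) = -5629/(4*1108890000) = -5629/4435560000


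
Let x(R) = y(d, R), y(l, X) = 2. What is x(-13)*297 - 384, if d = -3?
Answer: 210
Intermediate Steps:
x(R) = 2
x(-13)*297 - 384 = 2*297 - 384 = 594 - 384 = 210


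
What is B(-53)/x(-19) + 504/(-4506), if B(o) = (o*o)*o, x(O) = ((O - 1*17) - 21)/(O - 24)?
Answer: -4807689749/42807 ≈ -1.1231e+5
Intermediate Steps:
x(O) = (-38 + O)/(-24 + O) (x(O) = ((O - 17) - 21)/(-24 + O) = ((-17 + O) - 21)/(-24 + O) = (-38 + O)/(-24 + O))
B(o) = o³ (B(o) = o²*o = o³)
B(-53)/x(-19) + 504/(-4506) = (-53)³/(((-38 - 19)/(-24 - 19))) + 504/(-4506) = -148877/(-57/(-43)) + 504*(-1/4506) = -148877/((-1/43*(-57))) - 84/751 = -148877/57/43 - 84/751 = -148877*43/57 - 84/751 = -6401711/57 - 84/751 = -4807689749/42807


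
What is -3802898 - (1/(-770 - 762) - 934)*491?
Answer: -5123473237/1532 ≈ -3.3443e+6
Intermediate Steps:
-3802898 - (1/(-770 - 762) - 934)*491 = -3802898 - (1/(-1532) - 934)*491 = -3802898 - (-1/1532 - 934)*491 = -3802898 - (-1430889)*491/1532 = -3802898 - 1*(-702566499/1532) = -3802898 + 702566499/1532 = -5123473237/1532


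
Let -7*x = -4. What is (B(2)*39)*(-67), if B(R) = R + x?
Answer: -47034/7 ≈ -6719.1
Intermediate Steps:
x = 4/7 (x = -⅐*(-4) = 4/7 ≈ 0.57143)
B(R) = 4/7 + R (B(R) = R + 4/7 = 4/7 + R)
(B(2)*39)*(-67) = ((4/7 + 2)*39)*(-67) = ((18/7)*39)*(-67) = (702/7)*(-67) = -47034/7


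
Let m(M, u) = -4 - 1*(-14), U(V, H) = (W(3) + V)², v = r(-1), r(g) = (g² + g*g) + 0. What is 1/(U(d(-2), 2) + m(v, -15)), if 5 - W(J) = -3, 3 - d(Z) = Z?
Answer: 1/179 ≈ 0.0055866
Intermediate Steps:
d(Z) = 3 - Z
W(J) = 8 (W(J) = 5 - 1*(-3) = 5 + 3 = 8)
r(g) = 2*g² (r(g) = (g² + g²) + 0 = 2*g² + 0 = 2*g²)
v = 2 (v = 2*(-1)² = 2*1 = 2)
U(V, H) = (8 + V)²
m(M, u) = 10 (m(M, u) = -4 + 14 = 10)
1/(U(d(-2), 2) + m(v, -15)) = 1/((8 + (3 - 1*(-2)))² + 10) = 1/((8 + (3 + 2))² + 10) = 1/((8 + 5)² + 10) = 1/(13² + 10) = 1/(169 + 10) = 1/179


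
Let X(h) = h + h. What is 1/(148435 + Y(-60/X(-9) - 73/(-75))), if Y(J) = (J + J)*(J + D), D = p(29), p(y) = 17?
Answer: 5625/835979183 ≈ 6.7286e-6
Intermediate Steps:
D = 17
X(h) = 2*h
Y(J) = 2*J*(17 + J) (Y(J) = (J + J)*(J + 17) = (2*J)*(17 + J) = 2*J*(17 + J))
1/(148435 + Y(-60/X(-9) - 73/(-75))) = 1/(148435 + 2*(-60/(2*(-9)) - 73/(-75))*(17 + (-60/(2*(-9)) - 73/(-75)))) = 1/(148435 + 2*(-60/(-18) - 73*(-1/75))*(17 + (-60/(-18) - 73*(-1/75)))) = 1/(148435 + 2*(-60*(-1/18) + 73/75)*(17 + (-60*(-1/18) + 73/75))) = 1/(148435 + 2*(10/3 + 73/75)*(17 + (10/3 + 73/75))) = 1/(148435 + 2*(323/75)*(17 + 323/75)) = 1/(148435 + 2*(323/75)*(1598/75)) = 1/(148435 + 1032308/5625) = 1/(835979183/5625) = 5625/835979183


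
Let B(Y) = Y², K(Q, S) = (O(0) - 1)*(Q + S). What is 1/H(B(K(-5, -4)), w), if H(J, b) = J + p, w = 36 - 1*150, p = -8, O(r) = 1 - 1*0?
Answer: -⅛ ≈ -0.12500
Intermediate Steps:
O(r) = 1 (O(r) = 1 + 0 = 1)
K(Q, S) = 0 (K(Q, S) = (1 - 1)*(Q + S) = 0*(Q + S) = 0)
w = -114 (w = 36 - 150 = -114)
H(J, b) = -8 + J (H(J, b) = J - 8 = -8 + J)
1/H(B(K(-5, -4)), w) = 1/(-8 + 0²) = 1/(-8 + 0) = 1/(-8) = -⅛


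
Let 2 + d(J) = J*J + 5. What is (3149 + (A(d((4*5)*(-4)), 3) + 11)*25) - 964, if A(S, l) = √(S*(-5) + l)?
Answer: 2460 + 50*I*√8003 ≈ 2460.0 + 4473.0*I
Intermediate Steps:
d(J) = 3 + J² (d(J) = -2 + (J*J + 5) = -2 + (J² + 5) = -2 + (5 + J²) = 3 + J²)
A(S, l) = √(l - 5*S) (A(S, l) = √(-5*S + l) = √(l - 5*S))
(3149 + (A(d((4*5)*(-4)), 3) + 11)*25) - 964 = (3149 + (√(3 - 5*(3 + ((4*5)*(-4))²)) + 11)*25) - 964 = (3149 + (√(3 - 5*(3 + (20*(-4))²)) + 11)*25) - 964 = (3149 + (√(3 - 5*(3 + (-80)²)) + 11)*25) - 964 = (3149 + (√(3 - 5*(3 + 6400)) + 11)*25) - 964 = (3149 + (√(3 - 5*6403) + 11)*25) - 964 = (3149 + (√(3 - 32015) + 11)*25) - 964 = (3149 + (√(-32012) + 11)*25) - 964 = (3149 + (2*I*√8003 + 11)*25) - 964 = (3149 + (11 + 2*I*√8003)*25) - 964 = (3149 + (275 + 50*I*√8003)) - 964 = (3424 + 50*I*√8003) - 964 = 2460 + 50*I*√8003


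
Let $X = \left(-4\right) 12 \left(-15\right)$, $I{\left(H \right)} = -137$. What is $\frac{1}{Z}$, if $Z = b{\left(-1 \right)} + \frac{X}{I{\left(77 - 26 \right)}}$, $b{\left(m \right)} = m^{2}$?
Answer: $- \frac{137}{583} \approx -0.23499$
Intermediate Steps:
$X = 720$ ($X = \left(-48\right) \left(-15\right) = 720$)
$Z = - \frac{583}{137}$ ($Z = \left(-1\right)^{2} + \frac{720}{-137} = 1 + 720 \left(- \frac{1}{137}\right) = 1 - \frac{720}{137} = - \frac{583}{137} \approx -4.2555$)
$\frac{1}{Z} = \frac{1}{- \frac{583}{137}} = - \frac{137}{583}$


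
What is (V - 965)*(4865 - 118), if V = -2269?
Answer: -15351798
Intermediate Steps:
(V - 965)*(4865 - 118) = (-2269 - 965)*(4865 - 118) = -3234*4747 = -15351798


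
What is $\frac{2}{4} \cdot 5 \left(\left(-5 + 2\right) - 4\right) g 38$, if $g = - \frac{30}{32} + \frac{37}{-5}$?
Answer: $\frac{88711}{16} \approx 5544.4$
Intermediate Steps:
$g = - \frac{667}{80}$ ($g = \left(-30\right) \frac{1}{32} + 37 \left(- \frac{1}{5}\right) = - \frac{15}{16} - \frac{37}{5} = - \frac{667}{80} \approx -8.3375$)
$\frac{2}{4} \cdot 5 \left(\left(-5 + 2\right) - 4\right) g 38 = \frac{2}{4} \cdot 5 \left(\left(-5 + 2\right) - 4\right) \left(- \frac{667}{80}\right) 38 = 2 \cdot \frac{1}{4} \cdot 5 \left(-3 - 4\right) \left(- \frac{667}{80}\right) 38 = \frac{1}{2} \cdot 5 \left(-7\right) \left(- \frac{667}{80}\right) 38 = \frac{5}{2} \left(-7\right) \left(- \frac{667}{80}\right) 38 = \left(- \frac{35}{2}\right) \left(- \frac{667}{80}\right) 38 = \frac{4669}{32} \cdot 38 = \frac{88711}{16}$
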